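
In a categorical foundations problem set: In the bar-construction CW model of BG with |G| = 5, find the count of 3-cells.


In the bar-construction CW model of BG, the n-cells are indexed by
n-tuples [g_1|...|g_n] of non-identity elements of G (degenerate
simplices with some g_i = e do not contribute cells), so there are
(|G| - 1)^n n-cells.
For dim = 3 with |G| = 5:
cells = (5 - 1)^3 = 4^3 = 64

64


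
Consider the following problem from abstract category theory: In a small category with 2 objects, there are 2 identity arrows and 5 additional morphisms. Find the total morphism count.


Each object has an identity morphism, giving 2 identities.
Adding the 5 non-identity morphisms:
Total = 2 + 5 = 7

7


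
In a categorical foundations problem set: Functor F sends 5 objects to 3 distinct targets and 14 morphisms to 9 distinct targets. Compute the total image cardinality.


The image of F consists of distinct objects and distinct morphisms.
|Im(F)| on objects = 3
|Im(F)| on morphisms = 9
Total image cardinality = 3 + 9 = 12

12


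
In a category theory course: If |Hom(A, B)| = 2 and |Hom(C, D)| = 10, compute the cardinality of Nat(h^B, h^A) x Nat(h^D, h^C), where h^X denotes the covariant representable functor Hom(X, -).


By the Yoneda lemma, Nat(h^B, h^A) is isomorphic to Hom(A, B),
so |Nat(h^B, h^A)| = |Hom(A, B)| and |Nat(h^D, h^C)| = |Hom(C, D)|.
|Hom(A, B)| = 2, |Hom(C, D)| = 10.
|Nat(h^B, h^A) x Nat(h^D, h^C)| = 2 * 10 = 20

20


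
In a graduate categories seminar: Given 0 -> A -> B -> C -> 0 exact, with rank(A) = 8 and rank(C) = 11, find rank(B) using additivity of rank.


For a short exact sequence 0 -> A -> B -> C -> 0,
rank is additive: rank(B) = rank(A) + rank(C).
rank(B) = 8 + 11 = 19

19


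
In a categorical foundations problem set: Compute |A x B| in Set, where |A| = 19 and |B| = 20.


In Set, the product A x B is the Cartesian product.
By the universal property, |A x B| = |A| * |B|.
|A x B| = 19 * 20 = 380

380


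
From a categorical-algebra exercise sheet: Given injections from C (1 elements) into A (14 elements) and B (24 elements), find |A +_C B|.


The pushout A +_C B identifies the images of C in A and B.
|A +_C B| = |A| + |B| - |C| (for injections).
= 14 + 24 - 1 = 37

37


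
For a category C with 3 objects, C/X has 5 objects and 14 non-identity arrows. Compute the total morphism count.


In the slice category C/X, objects are morphisms to X.
Identity morphisms: 5 (one per object of C/X).
Non-identity morphisms: 14.
Total = 5 + 14 = 19

19


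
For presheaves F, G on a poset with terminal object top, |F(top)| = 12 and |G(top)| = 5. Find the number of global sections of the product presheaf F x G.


Global sections of a presheaf on a poset with terminal top satisfy
Gamma(H) ~ H(top). Presheaves admit pointwise products, so
(F x G)(top) = F(top) x G(top) (Cartesian product).
|Gamma(F x G)| = |F(top)| * |G(top)| = 12 * 5 = 60.

60


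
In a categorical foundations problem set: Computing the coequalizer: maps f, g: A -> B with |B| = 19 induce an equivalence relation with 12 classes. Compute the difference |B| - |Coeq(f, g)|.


The coequalizer Coeq(f, g) = B / ~ has one element per equivalence class.
|B| = 19, |Coeq(f, g)| = 12.
|B| - |Coeq(f, g)| = 19 - 12 = 7.

7


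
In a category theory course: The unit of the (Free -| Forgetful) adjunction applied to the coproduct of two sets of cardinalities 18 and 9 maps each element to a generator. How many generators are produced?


The unit eta_X: X -> U(F(X)) of the Free-Forgetful adjunction
maps each element of X to a generator of F(X). For X = S + T (disjoint
union in Set), |S + T| = |S| + |T|.
Total mappings = 18 + 9 = 27.

27


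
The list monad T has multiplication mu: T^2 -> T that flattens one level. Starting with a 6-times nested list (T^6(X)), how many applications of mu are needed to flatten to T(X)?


Each application of mu: T^2 -> T removes one layer of nesting.
Starting at depth 6 (i.e., T^6(X)), we need to reach T(X).
Number of mu applications = 6 - 1 = 5

5


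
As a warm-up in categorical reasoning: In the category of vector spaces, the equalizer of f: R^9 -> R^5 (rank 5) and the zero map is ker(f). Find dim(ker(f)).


The equalizer of f and the zero map is ker(f).
By the rank-nullity theorem: dim(ker(f)) = dim(domain) - rank(f).
dim(ker(f)) = 9 - 5 = 4

4


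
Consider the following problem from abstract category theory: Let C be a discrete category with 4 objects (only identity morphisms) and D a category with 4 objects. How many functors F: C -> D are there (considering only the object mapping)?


A functor from a discrete category C to D is determined by
where each object maps. Each of the 4 objects of C can map
to any of the 4 objects of D independently.
Number of functors = 4^4 = 256

256


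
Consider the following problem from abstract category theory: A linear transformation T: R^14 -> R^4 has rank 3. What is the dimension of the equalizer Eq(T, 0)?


The equalizer of f and the zero map is ker(f).
By the rank-nullity theorem: dim(ker(f)) = dim(domain) - rank(f).
dim(ker(f)) = 14 - 3 = 11

11


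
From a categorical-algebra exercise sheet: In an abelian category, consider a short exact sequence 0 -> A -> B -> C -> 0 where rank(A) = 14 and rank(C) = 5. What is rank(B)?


For a short exact sequence 0 -> A -> B -> C -> 0,
rank is additive: rank(B) = rank(A) + rank(C).
rank(B) = 14 + 5 = 19

19


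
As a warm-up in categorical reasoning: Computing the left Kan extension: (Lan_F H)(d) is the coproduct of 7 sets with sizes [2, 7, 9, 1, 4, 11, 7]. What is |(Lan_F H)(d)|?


Pointwise, the left Kan extension (Lan_F H)(d) is the colimit, indexed
by the comma category (F downarrow d), of H composed with the
projection (F downarrow d) -> C. Here that colimit is given
as a coproduct (disjoint union) of sets, so its cardinality is the
sum of the sizes of the summands.
Coproduct of sets with sizes: 2 + 7 + 9 + 1 + 4 + 11 + 7
= 41

41


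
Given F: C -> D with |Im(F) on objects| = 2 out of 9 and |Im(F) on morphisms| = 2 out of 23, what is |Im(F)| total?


The image of F consists of distinct objects and distinct morphisms.
|Im(F)| on objects = 2
|Im(F)| on morphisms = 2
Total image cardinality = 2 + 2 = 4

4


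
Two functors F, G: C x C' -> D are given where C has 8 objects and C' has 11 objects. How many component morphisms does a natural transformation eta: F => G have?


A natural transformation eta: F => G assigns one component morphism per
object of the domain category.
The domain is the product category C x C', so
|Ob(C x C')| = |Ob(C)| * |Ob(C')| = 8 * 11 = 88.
Therefore eta has 88 component morphisms.

88


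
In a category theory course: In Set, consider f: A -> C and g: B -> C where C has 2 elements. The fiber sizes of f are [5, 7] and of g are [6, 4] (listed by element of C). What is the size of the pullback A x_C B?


The pullback A x_C B consists of pairs (a, b) with f(a) = g(b).
For each element c in C, the fiber product has |f^-1(c)| * |g^-1(c)| elements.
Summing over C: 5 * 6 + 7 * 4
= 30 + 28 = 58

58


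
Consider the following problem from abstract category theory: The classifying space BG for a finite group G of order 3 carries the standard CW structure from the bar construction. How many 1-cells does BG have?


In the bar-construction CW model of BG, the n-cells are indexed by
n-tuples [g_1|...|g_n] of non-identity elements of G (degenerate
simplices with some g_i = e do not contribute cells), so there are
(|G| - 1)^n n-cells.
For dim = 1 with |G| = 3:
cells = (3 - 1)^1 = 2^1 = 2

2


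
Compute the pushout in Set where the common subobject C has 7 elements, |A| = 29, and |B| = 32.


The pushout A +_C B identifies the images of C in A and B.
|A +_C B| = |A| + |B| - |C| (for injections).
= 29 + 32 - 7 = 54

54


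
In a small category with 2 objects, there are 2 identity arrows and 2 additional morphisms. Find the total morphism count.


Each object has an identity morphism, giving 2 identities.
Adding the 2 non-identity morphisms:
Total = 2 + 2 = 4

4


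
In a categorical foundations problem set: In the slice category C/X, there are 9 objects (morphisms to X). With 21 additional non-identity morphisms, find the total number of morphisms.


In the slice category C/X, objects are morphisms to X.
Identity morphisms: 9 (one per object of C/X).
Non-identity morphisms: 21.
Total = 9 + 21 = 30

30


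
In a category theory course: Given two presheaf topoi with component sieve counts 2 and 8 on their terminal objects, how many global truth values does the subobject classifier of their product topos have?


In a product of presheaf topoi E_1 x E_2, the subobject classifier
is Omega = Omega_1 x Omega_2 (componentwise), so
|Omega(top)| = |Omega_1(top_1)| * |Omega_2(top_2)|.
= 2 * 8 = 16.

16


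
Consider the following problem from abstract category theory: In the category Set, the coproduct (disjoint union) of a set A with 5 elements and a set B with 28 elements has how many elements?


In Set, the coproduct A + B is the disjoint union.
|A + B| = |A| + |B| = 5 + 28 = 33

33


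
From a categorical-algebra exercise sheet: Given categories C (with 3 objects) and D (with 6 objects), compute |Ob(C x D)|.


The product category C x D has objects that are pairs (c, d).
Number of pairs = |Ob(C)| * |Ob(D)| = 3 * 6 = 18

18


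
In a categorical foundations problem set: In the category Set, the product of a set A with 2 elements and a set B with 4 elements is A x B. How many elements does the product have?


In Set, the product A x B is the Cartesian product.
By the universal property, |A x B| = |A| * |B|.
|A x B| = 2 * 4 = 8

8


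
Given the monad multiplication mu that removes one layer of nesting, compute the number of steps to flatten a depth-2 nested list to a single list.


Each application of mu: T^2 -> T removes one layer of nesting.
Starting at depth 2 (i.e., T^2(X)), we need to reach T(X).
Number of mu applications = 2 - 1 = 1

1


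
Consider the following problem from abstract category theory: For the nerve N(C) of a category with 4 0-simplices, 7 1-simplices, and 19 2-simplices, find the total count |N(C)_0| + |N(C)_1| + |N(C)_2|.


The 2-skeleton of the nerve N(C) consists of simplices in dimensions 0, 1, 2:
  |N(C)_0| = 4 (objects)
  |N(C)_1| = 7 (morphisms)
  |N(C)_2| = 19 (composable pairs)
Total = 4 + 7 + 19 = 30

30


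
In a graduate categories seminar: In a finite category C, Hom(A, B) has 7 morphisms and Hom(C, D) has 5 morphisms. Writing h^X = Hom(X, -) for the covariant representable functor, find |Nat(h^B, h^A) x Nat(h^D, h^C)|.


By the Yoneda lemma, Nat(h^B, h^A) is isomorphic to Hom(A, B),
so |Nat(h^B, h^A)| = |Hom(A, B)| and |Nat(h^D, h^C)| = |Hom(C, D)|.
|Hom(A, B)| = 7, |Hom(C, D)| = 5.
|Nat(h^B, h^A) x Nat(h^D, h^C)| = 7 * 5 = 35

35


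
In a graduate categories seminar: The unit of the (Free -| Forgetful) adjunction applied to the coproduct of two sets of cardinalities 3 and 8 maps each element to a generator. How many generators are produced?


The unit eta_X: X -> U(F(X)) of the Free-Forgetful adjunction
maps each element of X to a generator of F(X). For X = S + T (disjoint
union in Set), |S + T| = |S| + |T|.
Total mappings = 3 + 8 = 11.

11


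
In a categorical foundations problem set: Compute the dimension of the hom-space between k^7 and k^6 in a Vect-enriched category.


In Vect-enriched categories, Hom(k^n, k^m) is the space of m x n matrices.
dim(Hom(k^7, k^6)) = 6 * 7 = 42

42


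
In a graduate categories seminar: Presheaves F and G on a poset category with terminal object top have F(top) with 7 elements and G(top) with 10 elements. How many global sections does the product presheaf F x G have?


Global sections of a presheaf on a poset with terminal top satisfy
Gamma(H) ~ H(top). Presheaves admit pointwise products, so
(F x G)(top) = F(top) x G(top) (Cartesian product).
|Gamma(F x G)| = |F(top)| * |G(top)| = 7 * 10 = 70.

70


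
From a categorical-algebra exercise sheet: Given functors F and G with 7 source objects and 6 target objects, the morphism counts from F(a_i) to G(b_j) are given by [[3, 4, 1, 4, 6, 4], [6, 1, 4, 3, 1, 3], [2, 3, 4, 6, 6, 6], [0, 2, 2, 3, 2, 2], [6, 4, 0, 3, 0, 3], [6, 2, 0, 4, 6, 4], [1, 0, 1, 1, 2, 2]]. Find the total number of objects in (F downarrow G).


Objects of (F downarrow G) are triples (a, b, h: F(a)->G(b)).
The count equals the sum of all entries in the hom-matrix.
sum(row 0) = 22
sum(row 1) = 18
sum(row 2) = 27
sum(row 3) = 11
sum(row 4) = 16
sum(row 5) = 22
sum(row 6) = 7
Grand total = 123

123


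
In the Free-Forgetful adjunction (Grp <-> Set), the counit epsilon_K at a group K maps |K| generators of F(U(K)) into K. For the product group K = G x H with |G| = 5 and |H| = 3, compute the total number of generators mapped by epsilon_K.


The counit epsilon_K: F(U(K)) -> K of the Free-Forgetful adjunction
maps |K| generators of F(U(K)) into K. For K = G x H (the product group),
|G x H| = |G| * |H|.
Total generators mapped = 5 * 3 = 15.

15


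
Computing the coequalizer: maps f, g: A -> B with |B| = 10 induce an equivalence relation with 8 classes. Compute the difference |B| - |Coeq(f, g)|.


The coequalizer Coeq(f, g) = B / ~ has one element per equivalence class.
|B| = 10, |Coeq(f, g)| = 8.
|B| - |Coeq(f, g)| = 10 - 8 = 2.

2


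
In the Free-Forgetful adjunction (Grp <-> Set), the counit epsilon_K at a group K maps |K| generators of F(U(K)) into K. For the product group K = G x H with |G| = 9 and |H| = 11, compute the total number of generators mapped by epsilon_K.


The counit epsilon_K: F(U(K)) -> K of the Free-Forgetful adjunction
maps |K| generators of F(U(K)) into K. For K = G x H (the product group),
|G x H| = |G| * |H|.
Total generators mapped = 9 * 11 = 99.

99


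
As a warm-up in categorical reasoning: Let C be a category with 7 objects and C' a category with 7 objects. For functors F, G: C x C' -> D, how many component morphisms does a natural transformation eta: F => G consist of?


A natural transformation eta: F => G assigns one component morphism per
object of the domain category.
The domain is the product category C x C', so
|Ob(C x C')| = |Ob(C)| * |Ob(C')| = 7 * 7 = 49.
Therefore eta has 49 component morphisms.

49


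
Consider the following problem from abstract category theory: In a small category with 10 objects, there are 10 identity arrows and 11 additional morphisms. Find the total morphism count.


Each object has an identity morphism, giving 10 identities.
Adding the 11 non-identity morphisms:
Total = 10 + 11 = 21

21


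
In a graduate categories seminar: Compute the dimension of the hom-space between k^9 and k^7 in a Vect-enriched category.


In Vect-enriched categories, Hom(k^n, k^m) is the space of m x n matrices.
dim(Hom(k^9, k^7)) = 7 * 9 = 63

63


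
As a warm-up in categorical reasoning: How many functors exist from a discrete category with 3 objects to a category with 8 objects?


A functor from a discrete category C to D is determined by
where each object maps. Each of the 3 objects of C can map
to any of the 8 objects of D independently.
Number of functors = 8^3 = 512

512


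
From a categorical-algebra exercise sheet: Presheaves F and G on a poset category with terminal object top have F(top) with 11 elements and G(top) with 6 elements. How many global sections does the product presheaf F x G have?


Global sections of a presheaf on a poset with terminal top satisfy
Gamma(H) ~ H(top). Presheaves admit pointwise products, so
(F x G)(top) = F(top) x G(top) (Cartesian product).
|Gamma(F x G)| = |F(top)| * |G(top)| = 11 * 6 = 66.

66


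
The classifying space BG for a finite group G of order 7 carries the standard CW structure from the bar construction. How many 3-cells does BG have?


In the bar-construction CW model of BG, the n-cells are indexed by
n-tuples [g_1|...|g_n] of non-identity elements of G (degenerate
simplices with some g_i = e do not contribute cells), so there are
(|G| - 1)^n n-cells.
For dim = 3 with |G| = 7:
cells = (7 - 1)^3 = 6^3 = 216

216


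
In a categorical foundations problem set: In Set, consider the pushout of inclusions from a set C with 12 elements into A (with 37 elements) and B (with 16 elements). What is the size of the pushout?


The pushout A +_C B identifies the images of C in A and B.
|A +_C B| = |A| + |B| - |C| (for injections).
= 37 + 16 - 12 = 41

41


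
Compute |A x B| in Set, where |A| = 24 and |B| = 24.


In Set, the product A x B is the Cartesian product.
By the universal property, |A x B| = |A| * |B|.
|A x B| = 24 * 24 = 576

576


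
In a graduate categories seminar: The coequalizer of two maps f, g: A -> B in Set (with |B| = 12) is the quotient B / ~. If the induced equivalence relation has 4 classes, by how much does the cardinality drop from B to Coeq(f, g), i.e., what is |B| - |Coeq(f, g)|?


The coequalizer Coeq(f, g) = B / ~ has one element per equivalence class.
|B| = 12, |Coeq(f, g)| = 4.
|B| - |Coeq(f, g)| = 12 - 4 = 8.

8


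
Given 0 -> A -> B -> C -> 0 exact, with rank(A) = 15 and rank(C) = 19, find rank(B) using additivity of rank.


For a short exact sequence 0 -> A -> B -> C -> 0,
rank is additive: rank(B) = rank(A) + rank(C).
rank(B) = 15 + 19 = 34

34


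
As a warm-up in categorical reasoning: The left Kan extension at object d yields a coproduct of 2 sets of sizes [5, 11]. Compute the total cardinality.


Pointwise, the left Kan extension (Lan_F H)(d) is the colimit, indexed
by the comma category (F downarrow d), of H composed with the
projection (F downarrow d) -> C. Here that colimit is given
as a coproduct (disjoint union) of sets, so its cardinality is the
sum of the sizes of the summands.
Coproduct of sets with sizes: 5 + 11
= 16

16


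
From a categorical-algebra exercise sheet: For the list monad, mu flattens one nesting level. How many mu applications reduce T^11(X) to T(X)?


Each application of mu: T^2 -> T removes one layer of nesting.
Starting at depth 11 (i.e., T^11(X)), we need to reach T(X).
Number of mu applications = 11 - 1 = 10

10


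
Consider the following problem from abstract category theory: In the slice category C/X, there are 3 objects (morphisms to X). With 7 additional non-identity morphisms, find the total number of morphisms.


In the slice category C/X, objects are morphisms to X.
Identity morphisms: 3 (one per object of C/X).
Non-identity morphisms: 7.
Total = 3 + 7 = 10

10


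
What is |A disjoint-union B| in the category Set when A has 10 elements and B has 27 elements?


In Set, the coproduct A + B is the disjoint union.
|A + B| = |A| + |B| = 10 + 27 = 37

37


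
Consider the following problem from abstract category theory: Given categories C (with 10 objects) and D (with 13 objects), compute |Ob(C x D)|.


The product category C x D has objects that are pairs (c, d).
Number of pairs = |Ob(C)| * |Ob(D)| = 10 * 13 = 130

130


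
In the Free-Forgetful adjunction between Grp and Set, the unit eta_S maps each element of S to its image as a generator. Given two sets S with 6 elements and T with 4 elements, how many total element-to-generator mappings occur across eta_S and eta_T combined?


The unit eta_X: X -> U(F(X)) of the Free-Forgetful adjunction
maps each element of X to a generator of F(X). For X = S + T (disjoint
union in Set), |S + T| = |S| + |T|.
Total mappings = 6 + 4 = 10.

10


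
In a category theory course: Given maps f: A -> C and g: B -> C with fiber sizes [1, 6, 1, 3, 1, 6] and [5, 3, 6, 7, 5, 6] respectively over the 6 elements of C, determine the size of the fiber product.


The pullback A x_C B consists of pairs (a, b) with f(a) = g(b).
For each element c in C, the fiber product has |f^-1(c)| * |g^-1(c)| elements.
Summing over C: 1 * 5 + 6 * 3 + 1 * 6 + 3 * 7 + 1 * 5 + 6 * 6
= 5 + 18 + 6 + 21 + 5 + 36 = 91

91


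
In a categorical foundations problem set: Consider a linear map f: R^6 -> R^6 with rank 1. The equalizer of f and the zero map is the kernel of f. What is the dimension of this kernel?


The equalizer of f and the zero map is ker(f).
By the rank-nullity theorem: dim(ker(f)) = dim(domain) - rank(f).
dim(ker(f)) = 6 - 1 = 5

5


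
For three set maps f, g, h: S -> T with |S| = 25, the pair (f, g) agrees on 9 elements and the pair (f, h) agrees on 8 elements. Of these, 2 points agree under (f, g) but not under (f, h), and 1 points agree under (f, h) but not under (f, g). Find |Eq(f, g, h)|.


Eq(f, g, h) is the triple-agreement set: points in S where all three
maps take the same value. Using inclusion-exclusion on the pairwise data:
Pair (f, g) agrees on 9 points; pair (f, h) on 8 points.
Points agreeing under (f, g) but not (f, h) = 2; under (f, h) but not (f, g) = 1.
Triple-agreement = agreement-in-(f, g) minus points that agree under (f, g) but not (f, h):
|Eq(f, g, h)| = 9 - 2 = 7
(cross-check via (f, h): 8 - 1 = 7.)

7


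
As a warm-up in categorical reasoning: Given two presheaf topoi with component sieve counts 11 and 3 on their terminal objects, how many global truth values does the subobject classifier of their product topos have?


In a product of presheaf topoi E_1 x E_2, the subobject classifier
is Omega = Omega_1 x Omega_2 (componentwise), so
|Omega(top)| = |Omega_1(top_1)| * |Omega_2(top_2)|.
= 11 * 3 = 33.

33


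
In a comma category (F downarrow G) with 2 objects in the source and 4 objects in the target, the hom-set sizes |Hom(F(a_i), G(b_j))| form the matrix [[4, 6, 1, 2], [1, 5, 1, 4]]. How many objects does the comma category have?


Objects of (F downarrow G) are triples (a, b, h: F(a)->G(b)).
The count equals the sum of all entries in the hom-matrix.
sum(row 0) = 13
sum(row 1) = 11
Grand total = 24

24


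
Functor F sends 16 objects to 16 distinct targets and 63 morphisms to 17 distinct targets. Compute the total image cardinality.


The image of F consists of distinct objects and distinct morphisms.
|Im(F)| on objects = 16
|Im(F)| on morphisms = 17
Total image cardinality = 16 + 17 = 33

33


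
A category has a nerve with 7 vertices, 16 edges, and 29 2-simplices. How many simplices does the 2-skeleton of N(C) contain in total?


The 2-skeleton of the nerve N(C) consists of simplices in dimensions 0, 1, 2:
  |N(C)_0| = 7 (objects)
  |N(C)_1| = 16 (morphisms)
  |N(C)_2| = 29 (composable pairs)
Total = 7 + 16 + 29 = 52

52


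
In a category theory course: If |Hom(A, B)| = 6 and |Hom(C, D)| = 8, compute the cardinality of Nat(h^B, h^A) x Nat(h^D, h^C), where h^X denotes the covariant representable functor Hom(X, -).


By the Yoneda lemma, Nat(h^B, h^A) is isomorphic to Hom(A, B),
so |Nat(h^B, h^A)| = |Hom(A, B)| and |Nat(h^D, h^C)| = |Hom(C, D)|.
|Hom(A, B)| = 6, |Hom(C, D)| = 8.
|Nat(h^B, h^A) x Nat(h^D, h^C)| = 6 * 8 = 48

48


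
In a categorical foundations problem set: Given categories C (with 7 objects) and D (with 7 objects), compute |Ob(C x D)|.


The product category C x D has objects that are pairs (c, d).
Number of pairs = |Ob(C)| * |Ob(D)| = 7 * 7 = 49

49


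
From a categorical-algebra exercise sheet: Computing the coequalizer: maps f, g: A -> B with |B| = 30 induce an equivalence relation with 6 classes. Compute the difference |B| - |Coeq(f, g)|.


The coequalizer Coeq(f, g) = B / ~ has one element per equivalence class.
|B| = 30, |Coeq(f, g)| = 6.
|B| - |Coeq(f, g)| = 30 - 6 = 24.

24


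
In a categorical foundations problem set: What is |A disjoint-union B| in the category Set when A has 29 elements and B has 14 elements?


In Set, the coproduct A + B is the disjoint union.
|A + B| = |A| + |B| = 29 + 14 = 43

43


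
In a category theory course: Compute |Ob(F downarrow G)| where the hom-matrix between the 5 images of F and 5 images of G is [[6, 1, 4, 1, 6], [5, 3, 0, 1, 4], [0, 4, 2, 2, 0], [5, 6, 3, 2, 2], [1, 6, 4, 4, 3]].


Objects of (F downarrow G) are triples (a, b, h: F(a)->G(b)).
The count equals the sum of all entries in the hom-matrix.
sum(row 0) = 18
sum(row 1) = 13
sum(row 2) = 8
sum(row 3) = 18
sum(row 4) = 18
Grand total = 75

75


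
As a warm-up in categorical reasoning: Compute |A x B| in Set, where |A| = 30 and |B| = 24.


In Set, the product A x B is the Cartesian product.
By the universal property, |A x B| = |A| * |B|.
|A x B| = 30 * 24 = 720

720


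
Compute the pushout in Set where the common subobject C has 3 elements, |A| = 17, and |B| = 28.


The pushout A +_C B identifies the images of C in A and B.
|A +_C B| = |A| + |B| - |C| (for injections).
= 17 + 28 - 3 = 42

42


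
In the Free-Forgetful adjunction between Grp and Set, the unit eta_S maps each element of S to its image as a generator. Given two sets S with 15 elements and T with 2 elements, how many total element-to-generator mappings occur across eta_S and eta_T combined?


The unit eta_X: X -> U(F(X)) of the Free-Forgetful adjunction
maps each element of X to a generator of F(X). For X = S + T (disjoint
union in Set), |S + T| = |S| + |T|.
Total mappings = 15 + 2 = 17.

17


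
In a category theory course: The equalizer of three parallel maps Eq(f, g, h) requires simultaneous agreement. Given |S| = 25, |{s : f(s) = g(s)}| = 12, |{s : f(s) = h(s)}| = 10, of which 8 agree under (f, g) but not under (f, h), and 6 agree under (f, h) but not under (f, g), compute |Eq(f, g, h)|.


Eq(f, g, h) is the triple-agreement set: points in S where all three
maps take the same value. Using inclusion-exclusion on the pairwise data:
Pair (f, g) agrees on 12 points; pair (f, h) on 10 points.
Points agreeing under (f, g) but not (f, h) = 8; under (f, h) but not (f, g) = 6.
Triple-agreement = agreement-in-(f, g) minus points that agree under (f, g) but not (f, h):
|Eq(f, g, h)| = 12 - 8 = 4
(cross-check via (f, h): 10 - 6 = 4.)

4


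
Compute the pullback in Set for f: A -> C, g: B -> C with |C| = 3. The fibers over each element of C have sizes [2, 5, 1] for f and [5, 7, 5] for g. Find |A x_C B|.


The pullback A x_C B consists of pairs (a, b) with f(a) = g(b).
For each element c in C, the fiber product has |f^-1(c)| * |g^-1(c)| elements.
Summing over C: 2 * 5 + 5 * 7 + 1 * 5
= 10 + 35 + 5 = 50

50


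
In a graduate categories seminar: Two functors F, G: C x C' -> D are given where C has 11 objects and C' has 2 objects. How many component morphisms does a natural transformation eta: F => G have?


A natural transformation eta: F => G assigns one component morphism per
object of the domain category.
The domain is the product category C x C', so
|Ob(C x C')| = |Ob(C)| * |Ob(C')| = 11 * 2 = 22.
Therefore eta has 22 component morphisms.

22


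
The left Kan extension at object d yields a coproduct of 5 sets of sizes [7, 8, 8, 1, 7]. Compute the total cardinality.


Pointwise, the left Kan extension (Lan_F H)(d) is the colimit, indexed
by the comma category (F downarrow d), of H composed with the
projection (F downarrow d) -> C. Here that colimit is given
as a coproduct (disjoint union) of sets, so its cardinality is the
sum of the sizes of the summands.
Coproduct of sets with sizes: 7 + 8 + 8 + 1 + 7
= 31

31


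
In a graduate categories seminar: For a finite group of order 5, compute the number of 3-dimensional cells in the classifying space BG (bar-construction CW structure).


In the bar-construction CW model of BG, the n-cells are indexed by
n-tuples [g_1|...|g_n] of non-identity elements of G (degenerate
simplices with some g_i = e do not contribute cells), so there are
(|G| - 1)^n n-cells.
For dim = 3 with |G| = 5:
cells = (5 - 1)^3 = 4^3 = 64

64


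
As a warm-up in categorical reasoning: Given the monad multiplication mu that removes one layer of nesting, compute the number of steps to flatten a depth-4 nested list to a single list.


Each application of mu: T^2 -> T removes one layer of nesting.
Starting at depth 4 (i.e., T^4(X)), we need to reach T(X).
Number of mu applications = 4 - 1 = 3

3


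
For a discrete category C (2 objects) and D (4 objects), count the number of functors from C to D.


A functor from a discrete category C to D is determined by
where each object maps. Each of the 2 objects of C can map
to any of the 4 objects of D independently.
Number of functors = 4^2 = 16

16


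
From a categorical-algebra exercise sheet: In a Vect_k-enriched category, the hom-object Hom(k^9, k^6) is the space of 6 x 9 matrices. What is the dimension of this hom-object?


In Vect-enriched categories, Hom(k^n, k^m) is the space of m x n matrices.
dim(Hom(k^9, k^6)) = 6 * 9 = 54

54


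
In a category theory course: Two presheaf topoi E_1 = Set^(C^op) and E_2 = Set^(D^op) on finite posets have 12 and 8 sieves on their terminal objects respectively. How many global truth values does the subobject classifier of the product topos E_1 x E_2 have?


In a product of presheaf topoi E_1 x E_2, the subobject classifier
is Omega = Omega_1 x Omega_2 (componentwise), so
|Omega(top)| = |Omega_1(top_1)| * |Omega_2(top_2)|.
= 12 * 8 = 96.

96


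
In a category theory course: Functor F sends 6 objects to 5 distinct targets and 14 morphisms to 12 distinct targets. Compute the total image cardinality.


The image of F consists of distinct objects and distinct morphisms.
|Im(F)| on objects = 5
|Im(F)| on morphisms = 12
Total image cardinality = 5 + 12 = 17

17


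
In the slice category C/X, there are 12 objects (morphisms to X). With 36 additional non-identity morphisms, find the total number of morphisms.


In the slice category C/X, objects are morphisms to X.
Identity morphisms: 12 (one per object of C/X).
Non-identity morphisms: 36.
Total = 12 + 36 = 48

48


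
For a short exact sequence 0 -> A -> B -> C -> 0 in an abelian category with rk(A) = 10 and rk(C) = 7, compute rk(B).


For a short exact sequence 0 -> A -> B -> C -> 0,
rank is additive: rank(B) = rank(A) + rank(C).
rank(B) = 10 + 7 = 17

17


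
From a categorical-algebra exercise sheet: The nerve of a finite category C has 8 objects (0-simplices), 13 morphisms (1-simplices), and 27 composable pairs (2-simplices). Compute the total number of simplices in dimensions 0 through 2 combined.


The 2-skeleton of the nerve N(C) consists of simplices in dimensions 0, 1, 2:
  |N(C)_0| = 8 (objects)
  |N(C)_1| = 13 (morphisms)
  |N(C)_2| = 27 (composable pairs)
Total = 8 + 13 + 27 = 48

48


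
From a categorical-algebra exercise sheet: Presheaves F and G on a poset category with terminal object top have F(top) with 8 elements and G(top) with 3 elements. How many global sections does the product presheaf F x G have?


Global sections of a presheaf on a poset with terminal top satisfy
Gamma(H) ~ H(top). Presheaves admit pointwise products, so
(F x G)(top) = F(top) x G(top) (Cartesian product).
|Gamma(F x G)| = |F(top)| * |G(top)| = 8 * 3 = 24.

24


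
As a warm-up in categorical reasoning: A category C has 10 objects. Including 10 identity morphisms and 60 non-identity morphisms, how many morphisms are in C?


Each object has an identity morphism, giving 10 identities.
Adding the 60 non-identity morphisms:
Total = 10 + 60 = 70

70


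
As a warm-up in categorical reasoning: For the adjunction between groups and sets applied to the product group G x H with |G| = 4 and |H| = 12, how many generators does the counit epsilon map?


The counit epsilon_K: F(U(K)) -> K of the Free-Forgetful adjunction
maps |K| generators of F(U(K)) into K. For K = G x H (the product group),
|G x H| = |G| * |H|.
Total generators mapped = 4 * 12 = 48.

48


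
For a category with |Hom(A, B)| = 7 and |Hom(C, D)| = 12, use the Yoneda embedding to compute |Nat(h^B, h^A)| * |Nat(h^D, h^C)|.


By the Yoneda lemma, Nat(h^B, h^A) is isomorphic to Hom(A, B),
so |Nat(h^B, h^A)| = |Hom(A, B)| and |Nat(h^D, h^C)| = |Hom(C, D)|.
|Hom(A, B)| = 7, |Hom(C, D)| = 12.
|Nat(h^B, h^A) x Nat(h^D, h^C)| = 7 * 12 = 84

84


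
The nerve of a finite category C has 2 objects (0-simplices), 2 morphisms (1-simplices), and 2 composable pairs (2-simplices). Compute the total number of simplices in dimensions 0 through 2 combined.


The 2-skeleton of the nerve N(C) consists of simplices in dimensions 0, 1, 2:
  |N(C)_0| = 2 (objects)
  |N(C)_1| = 2 (morphisms)
  |N(C)_2| = 2 (composable pairs)
Total = 2 + 2 + 2 = 6

6


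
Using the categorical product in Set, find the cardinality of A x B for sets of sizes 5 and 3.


In Set, the product A x B is the Cartesian product.
By the universal property, |A x B| = |A| * |B|.
|A x B| = 5 * 3 = 15

15


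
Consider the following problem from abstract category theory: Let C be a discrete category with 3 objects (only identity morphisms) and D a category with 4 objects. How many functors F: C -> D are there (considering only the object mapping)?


A functor from a discrete category C to D is determined by
where each object maps. Each of the 3 objects of C can map
to any of the 4 objects of D independently.
Number of functors = 4^3 = 64

64


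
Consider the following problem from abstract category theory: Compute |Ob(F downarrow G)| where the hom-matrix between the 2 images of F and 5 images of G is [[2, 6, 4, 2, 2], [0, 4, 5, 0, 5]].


Objects of (F downarrow G) are triples (a, b, h: F(a)->G(b)).
The count equals the sum of all entries in the hom-matrix.
sum(row 0) = 16
sum(row 1) = 14
Grand total = 30

30


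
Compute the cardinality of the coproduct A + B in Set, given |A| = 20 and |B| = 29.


In Set, the coproduct A + B is the disjoint union.
|A + B| = |A| + |B| = 20 + 29 = 49

49


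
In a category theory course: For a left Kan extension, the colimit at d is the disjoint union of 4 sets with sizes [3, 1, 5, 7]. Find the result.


Pointwise, the left Kan extension (Lan_F H)(d) is the colimit, indexed
by the comma category (F downarrow d), of H composed with the
projection (F downarrow d) -> C. Here that colimit is given
as a coproduct (disjoint union) of sets, so its cardinality is the
sum of the sizes of the summands.
Coproduct of sets with sizes: 3 + 1 + 5 + 7
= 16

16


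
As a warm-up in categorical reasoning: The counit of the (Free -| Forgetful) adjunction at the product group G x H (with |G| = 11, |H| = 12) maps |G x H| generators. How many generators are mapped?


The counit epsilon_K: F(U(K)) -> K of the Free-Forgetful adjunction
maps |K| generators of F(U(K)) into K. For K = G x H (the product group),
|G x H| = |G| * |H|.
Total generators mapped = 11 * 12 = 132.

132


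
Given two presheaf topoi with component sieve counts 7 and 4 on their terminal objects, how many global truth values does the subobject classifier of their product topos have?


In a product of presheaf topoi E_1 x E_2, the subobject classifier
is Omega = Omega_1 x Omega_2 (componentwise), so
|Omega(top)| = |Omega_1(top_1)| * |Omega_2(top_2)|.
= 7 * 4 = 28.

28


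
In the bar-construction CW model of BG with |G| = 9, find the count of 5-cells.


In the bar-construction CW model of BG, the n-cells are indexed by
n-tuples [g_1|...|g_n] of non-identity elements of G (degenerate
simplices with some g_i = e do not contribute cells), so there are
(|G| - 1)^n n-cells.
For dim = 5 with |G| = 9:
cells = (9 - 1)^5 = 8^5 = 32768

32768


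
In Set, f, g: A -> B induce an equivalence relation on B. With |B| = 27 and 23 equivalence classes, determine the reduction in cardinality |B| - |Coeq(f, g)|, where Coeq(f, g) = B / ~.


The coequalizer Coeq(f, g) = B / ~ has one element per equivalence class.
|B| = 27, |Coeq(f, g)| = 23.
|B| - |Coeq(f, g)| = 27 - 23 = 4.

4


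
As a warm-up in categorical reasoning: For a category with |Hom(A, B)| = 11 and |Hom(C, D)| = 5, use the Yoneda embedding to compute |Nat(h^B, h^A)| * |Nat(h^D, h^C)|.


By the Yoneda lemma, Nat(h^B, h^A) is isomorphic to Hom(A, B),
so |Nat(h^B, h^A)| = |Hom(A, B)| and |Nat(h^D, h^C)| = |Hom(C, D)|.
|Hom(A, B)| = 11, |Hom(C, D)| = 5.
|Nat(h^B, h^A) x Nat(h^D, h^C)| = 11 * 5 = 55

55


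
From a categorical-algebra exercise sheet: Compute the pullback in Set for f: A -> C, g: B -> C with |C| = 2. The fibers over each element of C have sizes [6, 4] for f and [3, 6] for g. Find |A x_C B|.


The pullback A x_C B consists of pairs (a, b) with f(a) = g(b).
For each element c in C, the fiber product has |f^-1(c)| * |g^-1(c)| elements.
Summing over C: 6 * 3 + 4 * 6
= 18 + 24 = 42

42


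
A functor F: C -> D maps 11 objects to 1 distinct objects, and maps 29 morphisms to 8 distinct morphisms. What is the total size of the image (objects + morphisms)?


The image of F consists of distinct objects and distinct morphisms.
|Im(F)| on objects = 1
|Im(F)| on morphisms = 8
Total image cardinality = 1 + 8 = 9

9


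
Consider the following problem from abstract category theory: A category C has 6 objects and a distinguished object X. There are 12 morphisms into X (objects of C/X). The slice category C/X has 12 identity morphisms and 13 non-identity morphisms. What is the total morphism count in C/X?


In the slice category C/X, objects are morphisms to X.
Identity morphisms: 12 (one per object of C/X).
Non-identity morphisms: 13.
Total = 12 + 13 = 25

25


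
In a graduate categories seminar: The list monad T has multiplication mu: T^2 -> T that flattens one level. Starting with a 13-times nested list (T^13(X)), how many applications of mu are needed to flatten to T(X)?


Each application of mu: T^2 -> T removes one layer of nesting.
Starting at depth 13 (i.e., T^13(X)), we need to reach T(X).
Number of mu applications = 13 - 1 = 12

12


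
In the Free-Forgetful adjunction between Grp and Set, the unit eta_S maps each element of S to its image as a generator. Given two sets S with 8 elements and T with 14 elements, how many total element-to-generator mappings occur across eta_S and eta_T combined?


The unit eta_X: X -> U(F(X)) of the Free-Forgetful adjunction
maps each element of X to a generator of F(X). For X = S + T (disjoint
union in Set), |S + T| = |S| + |T|.
Total mappings = 8 + 14 = 22.

22


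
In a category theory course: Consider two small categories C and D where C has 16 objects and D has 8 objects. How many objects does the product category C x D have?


The product category C x D has objects that are pairs (c, d).
Number of pairs = |Ob(C)| * |Ob(D)| = 16 * 8 = 128

128


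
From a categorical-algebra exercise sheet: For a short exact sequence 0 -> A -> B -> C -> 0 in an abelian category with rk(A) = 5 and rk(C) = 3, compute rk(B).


For a short exact sequence 0 -> A -> B -> C -> 0,
rank is additive: rank(B) = rank(A) + rank(C).
rank(B) = 5 + 3 = 8

8


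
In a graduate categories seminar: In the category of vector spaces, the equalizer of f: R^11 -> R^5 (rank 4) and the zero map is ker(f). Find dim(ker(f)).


The equalizer of f and the zero map is ker(f).
By the rank-nullity theorem: dim(ker(f)) = dim(domain) - rank(f).
dim(ker(f)) = 11 - 4 = 7

7


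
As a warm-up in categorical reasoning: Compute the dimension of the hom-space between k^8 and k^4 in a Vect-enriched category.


In Vect-enriched categories, Hom(k^n, k^m) is the space of m x n matrices.
dim(Hom(k^8, k^4)) = 4 * 8 = 32

32


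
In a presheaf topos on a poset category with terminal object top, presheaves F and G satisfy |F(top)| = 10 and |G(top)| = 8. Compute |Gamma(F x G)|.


Global sections of a presheaf on a poset with terminal top satisfy
Gamma(H) ~ H(top). Presheaves admit pointwise products, so
(F x G)(top) = F(top) x G(top) (Cartesian product).
|Gamma(F x G)| = |F(top)| * |G(top)| = 10 * 8 = 80.

80


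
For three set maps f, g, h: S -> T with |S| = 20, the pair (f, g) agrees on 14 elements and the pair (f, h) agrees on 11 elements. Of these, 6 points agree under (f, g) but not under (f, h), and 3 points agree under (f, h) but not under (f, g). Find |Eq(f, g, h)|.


Eq(f, g, h) is the triple-agreement set: points in S where all three
maps take the same value. Using inclusion-exclusion on the pairwise data:
Pair (f, g) agrees on 14 points; pair (f, h) on 11 points.
Points agreeing under (f, g) but not (f, h) = 6; under (f, h) but not (f, g) = 3.
Triple-agreement = agreement-in-(f, g) minus points that agree under (f, g) but not (f, h):
|Eq(f, g, h)| = 14 - 6 = 8
(cross-check via (f, h): 11 - 3 = 8.)

8
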